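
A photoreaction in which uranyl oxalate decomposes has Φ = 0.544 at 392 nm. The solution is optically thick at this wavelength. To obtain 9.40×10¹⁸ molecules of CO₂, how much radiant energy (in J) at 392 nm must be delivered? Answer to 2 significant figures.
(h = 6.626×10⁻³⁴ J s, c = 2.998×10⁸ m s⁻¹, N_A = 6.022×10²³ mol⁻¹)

8.8 J

Product: 9.40×10¹⁸ / 6.022×10²³ = 1.561×10⁻⁵ mol.
Photons that must be absorbed: 1.561×10⁻⁵ / 0.544 = 2.869×10⁻⁵ mol.
Photon energy: hc/λ = 5.068×10⁻¹⁹ J; per mole, 3.052×10⁵ J mol⁻¹.
Energy required: 2.869×10⁻⁵ × 3.052×10⁵ = 8.8 J.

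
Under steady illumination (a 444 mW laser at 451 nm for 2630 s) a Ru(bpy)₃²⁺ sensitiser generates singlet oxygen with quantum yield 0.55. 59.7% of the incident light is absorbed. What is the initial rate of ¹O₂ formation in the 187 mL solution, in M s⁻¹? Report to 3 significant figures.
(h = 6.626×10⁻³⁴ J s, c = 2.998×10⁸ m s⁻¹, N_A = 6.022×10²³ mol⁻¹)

2.94×10⁻⁶ M s⁻¹

Photon energy at 451 nm: hc/λ = (6.626×10⁻³⁴)(2.998×10⁸)/(451×10⁻⁹) = 4.405×10⁻¹⁹ J.
Energy delivered: (444 mW)(2630 s) = 1168 J.
Photons incident: 1168 / 4.405×10⁻¹⁹ = 2.652×10²¹, i.e. 2.652×10²¹/6.022×10²³ = 0.004404 mol.
Photons absorbed: 0.597 × 0.004404 = 0.002629 mol.
Product formed: 0.55 × 0.002629 = 0.001446 mol.
Rate: 0.001446 mol / (2630 s × 0.187 L) = 2.94×10⁻⁶ M s⁻¹.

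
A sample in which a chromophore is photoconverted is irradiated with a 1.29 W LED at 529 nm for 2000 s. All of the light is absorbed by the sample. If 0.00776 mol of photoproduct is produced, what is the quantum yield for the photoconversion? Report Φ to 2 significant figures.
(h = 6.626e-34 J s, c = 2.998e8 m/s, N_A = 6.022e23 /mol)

Φ = 0.68

Photon energy at 529 nm: hc/λ = (6.626e-34)(2.998e8)/(529e-9) = 3.755e-19 J.
Energy delivered: (1.29 W)(2000 s) = 2580 J.
Photons incident: 2580 / 3.755e-19 = 6.871e21, i.e. 6.871e21/6.022e23 = 0.01141 mol.
Φ = 0.00776 mol / 0.01141 mol photons = 0.68.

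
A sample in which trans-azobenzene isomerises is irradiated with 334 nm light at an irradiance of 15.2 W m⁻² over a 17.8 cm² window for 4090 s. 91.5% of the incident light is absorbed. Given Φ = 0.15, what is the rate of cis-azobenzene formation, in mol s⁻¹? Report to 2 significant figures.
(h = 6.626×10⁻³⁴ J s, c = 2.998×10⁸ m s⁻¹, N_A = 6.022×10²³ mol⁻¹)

Photon energy at 334 nm: hc/λ = (6.626×10⁻³⁴)(2.998×10⁸)/(334×10⁻⁹) = 5.948×10⁻¹⁹ J.
Energy delivered: (15.2 W m⁻²)(17.8×10⁻⁴ m²)(4090 s) = 110.7 J.
Photons incident: 110.7 / 5.948×10⁻¹⁹ = 1.861×10²⁰, i.e. 1.861×10²⁰/6.022×10²³ = 3.090×10⁻⁴ mol.
Photons absorbed: 0.915 × 3.090×10⁻⁴ = 2.827×10⁻⁴ mol.
Product formed: 0.15 × 2.827×10⁻⁴ = 4.241×10⁻⁵ mol.
Rate: 4.241×10⁻⁵ / 4090 s = 1.0×10⁻⁸ mol s⁻¹.

1.0×10⁻⁸ mol s⁻¹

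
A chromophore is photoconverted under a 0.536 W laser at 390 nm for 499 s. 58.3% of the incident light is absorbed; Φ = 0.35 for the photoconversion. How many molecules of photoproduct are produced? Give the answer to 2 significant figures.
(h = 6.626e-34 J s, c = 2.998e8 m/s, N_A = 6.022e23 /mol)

1.1e20 molecules

Photon energy at 390 nm: hc/λ = (6.626e-34)(2.998e8)/(390e-9) = 5.094e-19 J.
Energy delivered: (0.536 W)(499 s) = 267.5 J.
Photons incident: 267.5 / 5.094e-19 = 5.251e20, i.e. 5.251e20/6.022e23 = 8.720e-4 mol.
Photons absorbed: 0.583 × 8.720e-4 = 5.084e-4 mol.
Product: Φ × n_abs = 0.35 × 5.084e-4 = 1.779e-4 mol.
As a count: 1.779e-4 × 6.022e23 = 1.1e20.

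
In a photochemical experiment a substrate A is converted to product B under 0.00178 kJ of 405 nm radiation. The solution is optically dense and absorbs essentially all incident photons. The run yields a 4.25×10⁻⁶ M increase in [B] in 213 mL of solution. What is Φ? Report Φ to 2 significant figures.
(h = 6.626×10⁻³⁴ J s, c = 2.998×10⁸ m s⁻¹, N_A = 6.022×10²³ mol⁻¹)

Φ = 0.15

Product: (4.25×10⁻⁶ M)(0.213 L) = 9.052×10⁻⁷ mol.
Photon energy at 405 nm: hc/λ = (6.626×10⁻³⁴)(2.998×10⁸)/(405×10⁻⁹) = 4.905×10⁻¹⁹ J.
Incident energy: 0.00178 kJ = 1.78 J.
Photons incident: 1.78 / 4.905×10⁻¹⁹ = 3.629×10¹⁸, i.e. 3.629×10¹⁸/6.022×10²³ = 6.026×10⁻⁶ mol.
Φ = 9.052×10⁻⁷ mol / 6.026×10⁻⁶ mol photons = 0.15.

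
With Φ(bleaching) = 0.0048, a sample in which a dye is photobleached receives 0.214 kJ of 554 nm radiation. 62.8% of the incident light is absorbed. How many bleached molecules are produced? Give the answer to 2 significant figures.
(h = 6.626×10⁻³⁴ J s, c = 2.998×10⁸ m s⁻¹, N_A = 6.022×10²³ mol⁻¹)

1.8×10¹⁸ bleached molecules

Photon energy at 554 nm: hc/λ = (6.626×10⁻³⁴)(2.998×10⁸)/(554×10⁻⁹) = 3.586×10⁻¹⁹ J.
Incident energy: 0.214 kJ = 214 J.
Photons incident: 214 / 3.586×10⁻¹⁹ = 5.968×10²⁰, i.e. 5.968×10²⁰/6.022×10²³ = 9.910×10⁻⁴ mol.
Photons absorbed: 0.628 × 9.910×10⁻⁴ = 6.223×10⁻⁴ mol.
Product: Φ × n_abs = 0.0048 × 6.223×10⁻⁴ = 2.987×10⁻⁶ mol.
As a count: 2.987×10⁻⁶ × 6.022×10²³ = 1.8×10¹⁸.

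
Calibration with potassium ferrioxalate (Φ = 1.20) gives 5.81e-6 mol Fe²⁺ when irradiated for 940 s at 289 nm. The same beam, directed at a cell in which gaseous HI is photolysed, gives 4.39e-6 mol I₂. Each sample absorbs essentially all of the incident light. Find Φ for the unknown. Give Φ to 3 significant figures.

Φ = 0.907

Photons absorbed by the actinometer: 5.81e-6 / 1.20 = 4.842e-6 mol.
Φ(unknown) = 4.39e-6 / 4.842e-6 = 0.907.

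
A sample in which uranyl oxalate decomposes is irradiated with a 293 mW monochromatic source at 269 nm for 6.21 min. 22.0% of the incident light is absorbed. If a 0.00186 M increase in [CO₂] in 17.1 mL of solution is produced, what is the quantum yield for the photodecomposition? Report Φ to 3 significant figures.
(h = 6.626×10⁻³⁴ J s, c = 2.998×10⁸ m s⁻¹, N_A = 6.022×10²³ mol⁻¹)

Φ = 0.589

Product: (0.00186 M)(0.0171 L) = 3.181×10⁻⁵ mol.
Photon energy at 269 nm: hc/λ = (6.626×10⁻³⁴)(2.998×10⁸)/(269×10⁻⁹) = 7.385×10⁻¹⁹ J.
Energy delivered: (293 mW)(372.6 s) = 109.2 J.
Photons incident: 109.2 / 7.385×10⁻¹⁹ = 1.479×10²⁰, i.e. 1.479×10²⁰/6.022×10²³ = 2.456×10⁻⁴ mol.
Photons absorbed: 0.220 × 2.456×10⁻⁴ = 5.403×10⁻⁵ mol.
Φ = 3.181×10⁻⁵ mol / 5.403×10⁻⁵ mol photons = 0.589.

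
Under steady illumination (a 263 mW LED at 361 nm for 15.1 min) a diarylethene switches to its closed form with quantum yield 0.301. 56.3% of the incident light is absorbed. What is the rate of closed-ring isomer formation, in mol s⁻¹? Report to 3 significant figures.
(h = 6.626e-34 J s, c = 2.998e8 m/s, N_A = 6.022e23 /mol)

1.34e-7 mol s⁻¹

Photon energy at 361 nm: hc/λ = (6.626e-34)(2.998e8)/(361e-9) = 5.503e-19 J.
Energy delivered: (263 mW)(906 s) = 238.3 J.
Photons incident: 238.3 / 5.503e-19 = 4.330e20, i.e. 4.330e20/6.022e23 = 7.190e-4 mol.
Photons absorbed: 0.563 × 7.190e-4 = 4.048e-4 mol.
Product formed: 0.301 × 4.048e-4 = 1.218e-4 mol.
Rate: 1.218e-4 / 906 s = 1.34e-7 mol s⁻¹.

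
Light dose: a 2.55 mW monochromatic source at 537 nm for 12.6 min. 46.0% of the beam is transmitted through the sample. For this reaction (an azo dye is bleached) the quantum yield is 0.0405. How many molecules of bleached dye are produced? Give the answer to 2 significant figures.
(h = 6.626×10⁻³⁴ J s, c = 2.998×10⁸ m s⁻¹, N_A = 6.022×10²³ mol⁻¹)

Photon energy at 537 nm: hc/λ = (6.626×10⁻³⁴)(2.998×10⁸)/(537×10⁻⁹) = 3.699×10⁻¹⁹ J.
Energy delivered: (2.55 mW)(756 s) = 1.928 J.
Photons incident: 1.928 / 3.699×10⁻¹⁹ = 5.212×10¹⁸, i.e. 5.212×10¹⁸/6.022×10²³ = 8.655×10⁻⁶ mol.
Fraction absorbed: 1 − 46.0/100 = 0.5400.
Photons absorbed: 0.5400 × 8.655×10⁻⁶ = 4.674×10⁻⁶ mol.
Product: Φ × n_abs = 0.0405 × 4.674×10⁻⁶ = 1.893×10⁻⁷ mol.
As a count: 1.893×10⁻⁷ × 6.022×10²³ = 1.1×10¹⁷.

1.1×10¹⁷ molecules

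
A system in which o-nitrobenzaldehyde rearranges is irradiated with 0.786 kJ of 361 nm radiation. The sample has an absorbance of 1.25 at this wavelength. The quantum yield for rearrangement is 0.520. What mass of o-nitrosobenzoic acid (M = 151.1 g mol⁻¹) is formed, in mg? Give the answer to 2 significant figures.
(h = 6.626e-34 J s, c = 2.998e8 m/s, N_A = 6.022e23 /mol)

Photon energy at 361 nm: hc/λ = (6.626e-34)(2.998e8)/(361e-9) = 5.503e-19 J.
Incident energy: 0.786 kJ = 786 J.
Photons incident: 786 / 5.503e-19 = 1.428e21, i.e. 1.428e21/6.022e23 = 0.002371 mol.
Fraction absorbed: 1 − 10^(−1.25) = 0.9438.
Photons absorbed: 0.9438 × 0.002371 = 0.002238 mol.
Product: Φ × n_abs = 0.520 × 0.002238 = 0.001164 mol.
Mass: 0.001164 × 151.1 = 0.1759 g = 180 mg.

180 mg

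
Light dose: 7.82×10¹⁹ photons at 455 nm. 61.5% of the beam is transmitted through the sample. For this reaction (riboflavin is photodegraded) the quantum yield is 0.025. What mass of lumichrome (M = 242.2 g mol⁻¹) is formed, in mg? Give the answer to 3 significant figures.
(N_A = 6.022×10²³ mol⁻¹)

Moles of photons: 7.82×10¹⁹ / 6.022×10²³ = 1.299×10⁻⁴ mol.
Fraction absorbed: 1 − 61.5/100 = 0.3850.
Photons absorbed: 0.3850 × 1.299×10⁻⁴ = 5.001×10⁻⁵ mol.
Product: Φ × n_abs = 0.025 × 5.001×10⁻⁵ = 1.250×10⁻⁶ mol.
Mass: 1.250×10⁻⁶ × 242.2 = 3.028×10⁻⁴ g = 0.303 mg.

0.303 mg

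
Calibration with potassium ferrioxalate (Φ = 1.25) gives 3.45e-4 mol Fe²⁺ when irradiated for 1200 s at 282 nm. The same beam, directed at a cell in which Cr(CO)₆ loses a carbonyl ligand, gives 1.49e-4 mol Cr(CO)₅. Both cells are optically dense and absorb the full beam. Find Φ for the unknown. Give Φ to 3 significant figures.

Φ = 0.540

Photons absorbed by the actinometer: 3.45e-4 / 1.25 = 2.760e-4 mol.
Φ(unknown) = 1.49e-4 / 2.760e-4 = 0.540.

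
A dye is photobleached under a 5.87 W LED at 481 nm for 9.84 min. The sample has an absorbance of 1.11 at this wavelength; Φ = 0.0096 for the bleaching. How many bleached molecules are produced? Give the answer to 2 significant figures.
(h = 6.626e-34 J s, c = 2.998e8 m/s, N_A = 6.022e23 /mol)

7.4e19 bleached molecules

Photon energy at 481 nm: hc/λ = (6.626e-34)(2.998e8)/(481e-9) = 4.130e-19 J.
Energy delivered: (5.87 W)(590.4 s) = 3466 J.
Photons incident: 3466 / 4.130e-19 = 8.392e21, i.e. 8.392e21/6.022e23 = 0.01394 mol.
Fraction absorbed: 1 − 10^(−1.11) = 0.9224.
Photons absorbed: 0.9224 × 0.01394 = 0.01286 mol.
Product: Φ × n_abs = 0.0096 × 0.01286 = 1.235e-4 mol.
As a count: 1.235e-4 × 6.022e23 = 7.4e19.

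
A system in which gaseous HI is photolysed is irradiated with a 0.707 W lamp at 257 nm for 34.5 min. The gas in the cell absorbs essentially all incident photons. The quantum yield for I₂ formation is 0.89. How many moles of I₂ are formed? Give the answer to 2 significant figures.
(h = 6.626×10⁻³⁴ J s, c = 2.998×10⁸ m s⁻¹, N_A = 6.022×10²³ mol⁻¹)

0.0028 mol

Photon energy at 257 nm: hc/λ = (6.626×10⁻³⁴)(2.998×10⁸)/(257×10⁻⁹) = 7.729×10⁻¹⁹ J.
Energy delivered: (0.707 W)(2070 s) = 1463 J.
Photons incident: 1463 / 7.729×10⁻¹⁹ = 1.893×10²¹, i.e. 1.893×10²¹/6.022×10²³ = 0.003143 mol.
Product: Φ × n_abs = 0.89 × 0.003143 = 0.002797 mol.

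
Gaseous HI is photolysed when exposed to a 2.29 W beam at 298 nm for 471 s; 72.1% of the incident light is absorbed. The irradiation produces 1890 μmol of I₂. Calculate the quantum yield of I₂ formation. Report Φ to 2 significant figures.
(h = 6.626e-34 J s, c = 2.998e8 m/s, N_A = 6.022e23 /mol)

Φ = 0.98

Product: 1890 μmol = 0.00189 mol.
Photon energy at 298 nm: hc/λ = (6.626e-34)(2.998e8)/(298e-9) = 6.666e-19 J.
Energy delivered: (2.29 W)(471 s) = 1079 J.
Photons incident: 1079 / 6.666e-19 = 1.619e21, i.e. 1.619e21/6.022e23 = 0.002688 mol.
Photons absorbed: 0.721 × 0.002688 = 0.001938 mol.
Φ = 0.00189 mol / 0.001938 mol photons = 0.98.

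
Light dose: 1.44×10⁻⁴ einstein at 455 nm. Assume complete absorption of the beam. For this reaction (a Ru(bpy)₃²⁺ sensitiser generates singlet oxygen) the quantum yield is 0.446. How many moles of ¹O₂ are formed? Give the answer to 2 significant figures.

6.4×10⁻⁵ mol

Product: Φ × n_abs = 0.446 × 1.44×10⁻⁴ = 6.422×10⁻⁵ mol.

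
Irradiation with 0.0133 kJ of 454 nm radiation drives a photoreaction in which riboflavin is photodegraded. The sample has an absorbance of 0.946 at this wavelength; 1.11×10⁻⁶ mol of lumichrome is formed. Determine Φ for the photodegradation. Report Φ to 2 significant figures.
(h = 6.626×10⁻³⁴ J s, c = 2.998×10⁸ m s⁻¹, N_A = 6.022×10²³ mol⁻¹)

Photon energy at 454 nm: hc/λ = (6.626×10⁻³⁴)(2.998×10⁸)/(454×10⁻⁹) = 4.375×10⁻¹⁹ J.
Incident energy: 0.0133 kJ = 13.3 J.
Photons incident: 13.3 / 4.375×10⁻¹⁹ = 3.040×10¹⁹, i.e. 3.040×10¹⁹/6.022×10²³ = 5.048×10⁻⁵ mol.
Fraction absorbed: 1 − 10^(−0.946) = 0.8868.
Photons absorbed: 0.8868 × 5.048×10⁻⁵ = 4.477×10⁻⁵ mol.
Φ = 1.11×10⁻⁶ mol / 4.477×10⁻⁵ mol photons = 0.025.

Φ = 0.025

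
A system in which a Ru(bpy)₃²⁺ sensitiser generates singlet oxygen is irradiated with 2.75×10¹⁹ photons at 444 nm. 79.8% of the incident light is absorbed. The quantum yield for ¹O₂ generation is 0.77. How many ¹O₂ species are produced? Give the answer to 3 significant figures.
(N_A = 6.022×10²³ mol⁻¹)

1.69×10¹⁹ species

Moles of photons: 2.75×10¹⁹ / 6.022×10²³ = 4.567×10⁻⁵ mol.
Photons absorbed: 0.798 × 4.567×10⁻⁵ = 3.644×10⁻⁵ mol.
Product: Φ × n_abs = 0.77 × 3.644×10⁻⁵ = 2.806×10⁻⁵ mol.
As a count: 2.806×10⁻⁵ × 6.022×10²³ = 1.69×10¹⁹.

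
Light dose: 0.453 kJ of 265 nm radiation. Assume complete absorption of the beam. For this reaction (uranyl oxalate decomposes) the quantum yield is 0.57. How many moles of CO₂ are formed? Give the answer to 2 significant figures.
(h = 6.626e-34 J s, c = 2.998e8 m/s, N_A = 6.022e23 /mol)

Photon energy at 265 nm: hc/λ = (6.626e-34)(2.998e8)/(265e-9) = 7.496e-19 J.
Incident energy: 0.453 kJ = 453 J.
Photons incident: 453 / 7.496e-19 = 6.043e20, i.e. 6.043e20/6.022e23 = 0.001003 mol.
Product: Φ × n_abs = 0.57 × 0.001003 = 5.717e-4 mol.

5.7e-4 mol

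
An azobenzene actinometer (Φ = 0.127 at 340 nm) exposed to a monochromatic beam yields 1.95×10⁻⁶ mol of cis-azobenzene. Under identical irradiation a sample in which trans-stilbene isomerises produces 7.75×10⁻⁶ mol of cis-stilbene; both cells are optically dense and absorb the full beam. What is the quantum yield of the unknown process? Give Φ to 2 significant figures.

Photons absorbed by the actinometer: 1.95×10⁻⁶ / 0.127 = 1.535×10⁻⁵ mol.
Φ(unknown) = 7.75×10⁻⁶ / 1.535×10⁻⁵ = 0.50.

Φ = 0.50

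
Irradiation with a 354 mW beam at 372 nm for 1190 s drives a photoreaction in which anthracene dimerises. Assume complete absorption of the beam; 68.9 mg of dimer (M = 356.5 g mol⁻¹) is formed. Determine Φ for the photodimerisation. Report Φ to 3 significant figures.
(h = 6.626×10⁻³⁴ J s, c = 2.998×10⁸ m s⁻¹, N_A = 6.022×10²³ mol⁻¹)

Product: 68.9 mg / 356.5 g mol⁻¹ = 1.933×10⁻⁴ mol.
Photon energy at 372 nm: hc/λ = (6.626×10⁻³⁴)(2.998×10⁸)/(372×10⁻⁹) = 5.340×10⁻¹⁹ J.
Energy delivered: (354 mW)(1190 s) = 421.3 J.
Photons incident: 421.3 / 5.340×10⁻¹⁹ = 7.890×10²⁰, i.e. 7.890×10²⁰/6.022×10²³ = 0.001310 mol.
Φ = 1.933×10⁻⁴ mol / 0.001310 mol photons = 0.148.

Φ = 0.148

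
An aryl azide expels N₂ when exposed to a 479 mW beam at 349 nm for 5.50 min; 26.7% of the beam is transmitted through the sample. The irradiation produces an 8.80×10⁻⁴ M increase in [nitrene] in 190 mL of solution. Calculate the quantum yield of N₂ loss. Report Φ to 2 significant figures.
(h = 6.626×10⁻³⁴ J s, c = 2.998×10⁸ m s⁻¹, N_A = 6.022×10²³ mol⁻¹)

Product: (8.80×10⁻⁴ M)(0.19 L) = 1.672×10⁻⁴ mol.
Photon energy at 349 nm: hc/λ = (6.626×10⁻³⁴)(2.998×10⁸)/(349×10⁻⁹) = 5.692×10⁻¹⁹ J.
Energy delivered: (479 mW)(330 s) = 158.1 J.
Photons incident: 158.1 / 5.692×10⁻¹⁹ = 2.778×10²⁰, i.e. 2.778×10²⁰/6.022×10²³ = 4.613×10⁻⁴ mol.
Fraction absorbed: 1 − 26.7/100 = 0.7330.
Photons absorbed: 0.7330 × 4.613×10⁻⁴ = 3.381×10⁻⁴ mol.
Φ = 1.672×10⁻⁴ mol / 3.381×10⁻⁴ mol photons = 0.49.

Φ = 0.49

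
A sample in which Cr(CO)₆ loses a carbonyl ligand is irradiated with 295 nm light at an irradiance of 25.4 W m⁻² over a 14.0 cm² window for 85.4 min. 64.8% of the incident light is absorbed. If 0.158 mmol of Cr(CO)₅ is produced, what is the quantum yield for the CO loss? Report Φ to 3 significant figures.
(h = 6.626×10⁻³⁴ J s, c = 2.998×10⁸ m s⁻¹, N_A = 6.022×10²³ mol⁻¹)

Product: 0.158 mmol = 1.58×10⁻⁴ mol.
Photon energy at 295 nm: hc/λ = (6.626×10⁻³⁴)(2.998×10⁸)/(295×10⁻⁹) = 6.734×10⁻¹⁹ J.
Energy delivered: (25.4 W m⁻²)(14.0×10⁻⁴ m²)(5124 s) = 182.2 J.
Photons incident: 182.2 / 6.734×10⁻¹⁹ = 2.706×10²⁰, i.e. 2.706×10²⁰/6.022×10²³ = 4.494×10⁻⁴ mol.
Photons absorbed: 0.648 × 4.494×10⁻⁴ = 2.912×10⁻⁴ mol.
Φ = 1.58×10⁻⁴ mol / 2.912×10⁻⁴ mol photons = 0.543.

Φ = 0.543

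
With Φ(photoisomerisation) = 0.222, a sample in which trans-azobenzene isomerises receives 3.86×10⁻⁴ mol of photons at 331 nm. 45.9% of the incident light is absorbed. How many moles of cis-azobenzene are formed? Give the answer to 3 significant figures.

Photons absorbed: 0.459 × 3.86×10⁻⁴ = 1.772×10⁻⁴ mol.
Product: Φ × n_abs = 0.222 × 1.772×10⁻⁴ = 3.934×10⁻⁵ mol.

3.93×10⁻⁵ mol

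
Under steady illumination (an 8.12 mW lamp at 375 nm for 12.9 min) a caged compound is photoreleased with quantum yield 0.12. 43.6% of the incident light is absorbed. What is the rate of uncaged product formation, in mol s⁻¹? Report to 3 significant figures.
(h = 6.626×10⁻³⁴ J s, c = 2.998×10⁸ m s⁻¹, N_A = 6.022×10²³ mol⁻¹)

Photon energy at 375 nm: hc/λ = (6.626×10⁻³⁴)(2.998×10⁸)/(375×10⁻⁹) = 5.297×10⁻¹⁹ J.
Energy delivered: (8.12 mW)(774 s) = 6.285 J.
Photons incident: 6.285 / 5.297×10⁻¹⁹ = 1.187×10¹⁹, i.e. 1.187×10¹⁹/6.022×10²³ = 1.971×10⁻⁵ mol.
Photons absorbed: 0.436 × 1.971×10⁻⁵ = 8.594×10⁻⁶ mol.
Product formed: 0.12 × 8.594×10⁻⁶ = 1.031×10⁻⁶ mol.
Rate: 1.031×10⁻⁶ / 774 s = 1.33×10⁻⁹ mol s⁻¹.

1.33×10⁻⁹ mol s⁻¹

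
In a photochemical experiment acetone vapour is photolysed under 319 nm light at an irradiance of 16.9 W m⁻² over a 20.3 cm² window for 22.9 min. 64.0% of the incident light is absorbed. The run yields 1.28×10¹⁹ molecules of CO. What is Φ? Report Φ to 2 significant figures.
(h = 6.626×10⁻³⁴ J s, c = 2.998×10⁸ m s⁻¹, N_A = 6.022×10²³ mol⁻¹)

Product: 1.28×10¹⁹ / 6.022×10²³ = 2.126×10⁻⁵ mol.
Photon energy at 319 nm: hc/λ = (6.626×10⁻³⁴)(2.998×10⁸)/(319×10⁻⁹) = 6.227×10⁻¹⁹ J.
Energy delivered: (16.9 W m⁻²)(20.3×10⁻⁴ m²)(1374 s) = 47.14 J.
Photons incident: 47.14 / 6.227×10⁻¹⁹ = 7.570×10¹⁹, i.e. 7.570×10¹⁹/6.022×10²³ = 1.257×10⁻⁴ mol.
Photons absorbed: 0.640 × 1.257×10⁻⁴ = 8.045×10⁻⁵ mol.
Φ = 2.126×10⁻⁵ mol / 8.045×10⁻⁵ mol photons = 0.26.

Φ = 0.26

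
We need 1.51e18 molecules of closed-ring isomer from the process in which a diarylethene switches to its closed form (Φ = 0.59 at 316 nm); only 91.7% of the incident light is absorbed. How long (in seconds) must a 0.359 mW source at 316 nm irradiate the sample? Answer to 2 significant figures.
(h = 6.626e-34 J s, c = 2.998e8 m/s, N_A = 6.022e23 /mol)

Product: 1.51e18 / 6.022e23 = 2.507e-6 mol.
Photons that must be absorbed: 2.507e-6 / 0.59 = 4.249e-6 mol.
Incident photons needed: 4.249e-6 / 0.917 = 4.634e-6 mol.
Photon energy: hc/λ = 6.286e-19 J; per mole, 3.785e5 J mol⁻¹.
Energy required: 4.634e-6 × 3.785e5 = 1.754 J.
Time: 1.754 J / 0.000359 W = 4900 s.

t ≈ 4900 s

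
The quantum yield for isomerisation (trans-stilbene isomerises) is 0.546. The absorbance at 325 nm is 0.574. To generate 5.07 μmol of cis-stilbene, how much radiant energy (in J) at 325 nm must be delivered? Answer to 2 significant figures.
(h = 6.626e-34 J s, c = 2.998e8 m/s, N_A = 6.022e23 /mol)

4.7 J

Product: 5.07 μmol = 5.07e-6 mol.
Photons that must be absorbed: 5.07e-6 / 0.546 = 9.286e-6 mol.
Fraction absorbed: 1 − 10^(−0.574) = 0.7333.
Incident photons needed: 9.286e-6 / 0.7333 = 1.266e-5 mol.
Photon energy: hc/λ = 6.112e-19 J; per mole, 3.681e5 J mol⁻¹.
Energy required: 1.266e-5 × 3.681e5 = 4.7 J.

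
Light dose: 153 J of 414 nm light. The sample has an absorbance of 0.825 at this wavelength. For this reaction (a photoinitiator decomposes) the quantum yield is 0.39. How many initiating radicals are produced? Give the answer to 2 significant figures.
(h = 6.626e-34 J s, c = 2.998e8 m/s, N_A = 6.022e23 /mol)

1.1e20 initiating radicals

Photon energy at 414 nm: hc/λ = (6.626e-34)(2.998e8)/(414e-9) = 4.798e-19 J.
Photons incident: 153 / 4.798e-19 = 3.189e20, i.e. 3.189e20/6.022e23 = 5.296e-4 mol.
Fraction absorbed: 1 − 10^(−0.825) = 0.8504.
Photons absorbed: 0.8504 × 5.296e-4 = 4.504e-4 mol.
Product: Φ × n_abs = 0.39 × 4.504e-4 = 1.757e-4 mol.
As a count: 1.757e-4 × 6.022e23 = 1.1e20.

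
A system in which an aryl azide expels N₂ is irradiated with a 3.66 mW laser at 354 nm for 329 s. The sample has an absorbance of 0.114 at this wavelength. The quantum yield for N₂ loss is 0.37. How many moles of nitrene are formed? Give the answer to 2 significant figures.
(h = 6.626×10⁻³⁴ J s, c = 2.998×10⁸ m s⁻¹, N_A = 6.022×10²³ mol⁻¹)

Photon energy at 354 nm: hc/λ = (6.626×10⁻³⁴)(2.998×10⁸)/(354×10⁻⁹) = 5.612×10⁻¹⁹ J.
Energy delivered: (3.66 mW)(329 s) = 1.204 J.
Photons incident: 1.204 / 5.612×10⁻¹⁹ = 2.145×10¹⁸, i.e. 2.145×10¹⁸/6.022×10²³ = 3.562×10⁻⁶ mol.
Fraction absorbed: 1 − 10^(−0.114) = 0.2309.
Photons absorbed: 0.2309 × 3.562×10⁻⁶ = 8.225×10⁻⁷ mol.
Product: Φ × n_abs = 0.37 × 8.225×10⁻⁷ = 3.043×10⁻⁷ mol.

3.0×10⁻⁷ mol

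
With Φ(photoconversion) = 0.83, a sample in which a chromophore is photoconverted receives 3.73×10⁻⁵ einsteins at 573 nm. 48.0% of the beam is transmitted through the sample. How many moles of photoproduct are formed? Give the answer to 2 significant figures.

Fraction absorbed: 1 − 48.0/100 = 0.5200.
Photons absorbed: 0.5200 × 3.73×10⁻⁵ = 1.940×10⁻⁵ mol.
Product: Φ × n_abs = 0.83 × 1.940×10⁻⁵ = 1.610×10⁻⁵ mol.

1.6×10⁻⁵ mol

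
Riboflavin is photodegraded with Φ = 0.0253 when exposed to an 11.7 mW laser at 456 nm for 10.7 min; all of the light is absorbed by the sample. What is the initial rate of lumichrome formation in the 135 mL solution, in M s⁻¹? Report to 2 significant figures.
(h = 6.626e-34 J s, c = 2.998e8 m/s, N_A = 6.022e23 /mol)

8.4e-9 M s⁻¹

Photon energy at 456 nm: hc/λ = (6.626e-34)(2.998e8)/(456e-9) = 4.356e-19 J.
Energy delivered: (11.7 mW)(642 s) = 7.511 J.
Photons incident: 7.511 / 4.356e-19 = 1.724e19, i.e. 1.724e19/6.022e23 = 2.863e-5 mol.
Product formed: 0.0253 × 2.863e-5 = 7.243e-7 mol.
Rate: 7.243e-7 mol / (642 s × 0.135 L) = 8.4e-9 M s⁻¹.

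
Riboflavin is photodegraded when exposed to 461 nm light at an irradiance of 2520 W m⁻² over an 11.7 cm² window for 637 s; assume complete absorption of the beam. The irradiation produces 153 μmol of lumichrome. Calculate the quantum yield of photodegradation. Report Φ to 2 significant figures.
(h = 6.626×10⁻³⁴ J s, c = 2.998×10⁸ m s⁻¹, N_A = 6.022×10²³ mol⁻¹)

Φ = 0.021

Product: 153 μmol = 1.53×10⁻⁴ mol.
Photon energy at 461 nm: hc/λ = (6.626×10⁻³⁴)(2.998×10⁸)/(461×10⁻⁹) = 4.309×10⁻¹⁹ J.
Energy delivered: (2520 W m⁻²)(11.7×10⁻⁴ m²)(637 s) = 1878 J.
Photons incident: 1878 / 4.309×10⁻¹⁹ = 4.358×10²¹, i.e. 4.358×10²¹/6.022×10²³ = 0.007237 mol.
Φ = 1.53×10⁻⁴ mol / 0.007237 mol photons = 0.021.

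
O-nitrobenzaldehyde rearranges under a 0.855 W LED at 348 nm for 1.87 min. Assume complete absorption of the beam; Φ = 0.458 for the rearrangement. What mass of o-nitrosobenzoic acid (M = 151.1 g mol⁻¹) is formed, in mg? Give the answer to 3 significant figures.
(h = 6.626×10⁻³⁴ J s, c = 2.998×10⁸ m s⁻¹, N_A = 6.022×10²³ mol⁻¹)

19.3 mg

Photon energy at 348 nm: hc/λ = (6.626×10⁻³⁴)(2.998×10⁸)/(348×10⁻⁹) = 5.708×10⁻¹⁹ J.
Energy delivered: (0.855 W)(112.2 s) = 95.93 J.
Photons incident: 95.93 / 5.708×10⁻¹⁹ = 1.681×10²⁰, i.e. 1.681×10²⁰/6.022×10²³ = 2.791×10⁻⁴ mol.
Product: Φ × n_abs = 0.458 × 2.791×10⁻⁴ = 1.278×10⁻⁴ mol.
Mass: 1.278×10⁻⁴ × 151.1 = 0.01931 g = 19.3 mg.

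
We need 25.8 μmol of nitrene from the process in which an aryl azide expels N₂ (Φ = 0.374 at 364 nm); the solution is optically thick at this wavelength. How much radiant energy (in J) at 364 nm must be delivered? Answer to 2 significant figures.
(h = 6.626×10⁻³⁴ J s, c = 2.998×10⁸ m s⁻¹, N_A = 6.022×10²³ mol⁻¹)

Product: 25.8 μmol = 2.58×10⁻⁵ mol.
Photons that must be absorbed: 2.58×10⁻⁵ / 0.374 = 6.898×10⁻⁵ mol.
Photon energy: hc/λ = 5.457×10⁻¹⁹ J; per mole, 3.286×10⁵ J mol⁻¹.
Energy required: 6.898×10⁻⁵ × 3.286×10⁵ = 23 J.

23 J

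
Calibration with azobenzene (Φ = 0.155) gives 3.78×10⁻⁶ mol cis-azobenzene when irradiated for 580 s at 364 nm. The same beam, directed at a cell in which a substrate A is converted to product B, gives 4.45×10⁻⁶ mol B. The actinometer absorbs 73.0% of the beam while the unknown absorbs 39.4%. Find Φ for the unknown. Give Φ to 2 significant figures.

Photons absorbed by the actinometer: 3.78×10⁻⁶ / 0.155 = 2.439×10⁻⁵ mol.
Incident flux: 2.439×10⁻⁵ / 0.730 = 3.341×10⁻⁵ einstein.
Absorbed by unknown: 0.394 × 3.341×10⁻⁵ = 1.316×10⁻⁵ mol.
Φ(unknown) = 4.45×10⁻⁶ / 1.316×10⁻⁵ = 0.34.

Φ = 0.34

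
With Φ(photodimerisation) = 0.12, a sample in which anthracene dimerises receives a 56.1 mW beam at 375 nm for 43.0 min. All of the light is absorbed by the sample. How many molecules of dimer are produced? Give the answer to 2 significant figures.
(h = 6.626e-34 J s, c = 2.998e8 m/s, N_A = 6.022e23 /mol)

Photon energy at 375 nm: hc/λ = (6.626e-34)(2.998e8)/(375e-9) = 5.297e-19 J.
Energy delivered: (56.1 mW)(2580 s) = 144.7 J.
Photons incident: 144.7 / 5.297e-19 = 2.732e20, i.e. 2.732e20/6.022e23 = 4.537e-4 mol.
Product: Φ × n_abs = 0.12 × 4.537e-4 = 5.444e-5 mol.
As a count: 5.444e-5 × 6.022e23 = 3.3e19.

3.3e19 molecules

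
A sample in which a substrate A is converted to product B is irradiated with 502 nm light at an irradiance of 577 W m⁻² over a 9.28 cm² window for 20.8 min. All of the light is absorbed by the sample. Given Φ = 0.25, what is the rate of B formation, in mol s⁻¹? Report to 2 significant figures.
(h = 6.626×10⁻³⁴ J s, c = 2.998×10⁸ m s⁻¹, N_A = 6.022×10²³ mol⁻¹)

Photon energy at 502 nm: hc/λ = (6.626×10⁻³⁴)(2.998×10⁸)/(502×10⁻⁹) = 3.957×10⁻¹⁹ J.
Energy delivered: (577 W m⁻²)(9.28×10⁻⁴ m²)(1248 s) = 668.2 J.
Photons incident: 668.2 / 3.957×10⁻¹⁹ = 1.689×10²¹, i.e. 1.689×10²¹/6.022×10²³ = 0.002805 mol.
Product formed: 0.25 × 0.002805 = 7.013×10⁻⁴ mol.
Rate: 7.013×10⁻⁴ / 1248 s = 5.6×10⁻⁷ mol s⁻¹.

5.6×10⁻⁷ mol s⁻¹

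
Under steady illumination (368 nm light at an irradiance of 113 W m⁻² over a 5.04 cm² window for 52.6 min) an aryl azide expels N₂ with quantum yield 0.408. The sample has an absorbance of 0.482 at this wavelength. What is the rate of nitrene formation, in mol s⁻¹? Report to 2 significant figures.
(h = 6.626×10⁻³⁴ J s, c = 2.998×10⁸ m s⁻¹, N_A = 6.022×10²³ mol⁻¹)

Photon energy at 368 nm: hc/λ = (6.626×10⁻³⁴)(2.998×10⁸)/(368×10⁻⁹) = 5.398×10⁻¹⁹ J.
Energy delivered: (113 W m⁻²)(5.04×10⁻⁴ m²)(3156 s) = 179.7 J.
Photons incident: 179.7 / 5.398×10⁻¹⁹ = 3.329×10²⁰, i.e. 3.329×10²⁰/6.022×10²³ = 5.528×10⁻⁴ mol.
Fraction absorbed: 1 − 10^(−0.482) = 0.6704.
Photons absorbed: 0.6704 × 5.528×10⁻⁴ = 3.706×10⁻⁴ mol.
Product formed: 0.408 × 3.706×10⁻⁴ = 1.512×10⁻⁴ mol.
Rate: 1.512×10⁻⁴ / 3156 s = 4.8×10⁻⁸ mol s⁻¹.

4.8×10⁻⁸ mol s⁻¹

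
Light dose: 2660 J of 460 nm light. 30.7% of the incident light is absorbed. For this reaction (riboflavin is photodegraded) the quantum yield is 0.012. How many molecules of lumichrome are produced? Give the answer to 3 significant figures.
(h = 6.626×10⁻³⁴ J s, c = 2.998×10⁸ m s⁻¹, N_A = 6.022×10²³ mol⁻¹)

Photon energy at 460 nm: hc/λ = (6.626×10⁻³⁴)(2.998×10⁸)/(460×10⁻⁹) = 4.318×10⁻¹⁹ J.
Photons incident: 2660 / 4.318×10⁻¹⁹ = 6.160×10²¹, i.e. 6.160×10²¹/6.022×10²³ = 0.01023 mol.
Photons absorbed: 0.307 × 0.01023 = 0.003141 mol.
Product: Φ × n_abs = 0.012 × 0.003141 = 3.769×10⁻⁵ mol.
As a count: 3.769×10⁻⁵ × 6.022×10²³ = 2.27×10¹⁹.

2.27×10¹⁹ molecules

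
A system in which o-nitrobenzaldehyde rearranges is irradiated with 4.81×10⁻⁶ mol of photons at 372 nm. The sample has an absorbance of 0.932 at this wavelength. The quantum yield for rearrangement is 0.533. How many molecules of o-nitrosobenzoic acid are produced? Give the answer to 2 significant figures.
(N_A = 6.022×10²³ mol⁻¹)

Fraction absorbed: 1 − 10^(−0.932) = 0.8831.
Photons absorbed: 0.8831 × 4.81×10⁻⁶ = 4.248×10⁻⁶ mol.
Product: Φ × n_abs = 0.533 × 4.248×10⁻⁶ = 2.264×10⁻⁶ mol.
As a count: 2.264×10⁻⁶ × 6.022×10²³ = 1.4×10¹⁸.

1.4×10¹⁸ molecules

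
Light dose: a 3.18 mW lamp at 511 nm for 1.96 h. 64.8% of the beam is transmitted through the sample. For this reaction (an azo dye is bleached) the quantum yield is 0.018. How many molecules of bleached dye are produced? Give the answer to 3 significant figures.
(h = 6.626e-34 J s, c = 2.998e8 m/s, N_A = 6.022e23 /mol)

Photon energy at 511 nm: hc/λ = (6.626e-34)(2.998e8)/(511e-9) = 3.887e-19 J.
Energy delivered: (3.18 mW)(7056 s) = 22.44 J.
Photons incident: 22.44 / 3.887e-19 = 5.773e19, i.e. 5.773e19/6.022e23 = 9.587e-5 mol.
Fraction absorbed: 1 − 64.8/100 = 0.3520.
Photons absorbed: 0.3520 × 9.587e-5 = 3.375e-5 mol.
Product: Φ × n_abs = 0.018 × 3.375e-5 = 6.075e-7 mol.
As a count: 6.075e-7 × 6.022e23 = 3.66e17.

3.66e17 molecules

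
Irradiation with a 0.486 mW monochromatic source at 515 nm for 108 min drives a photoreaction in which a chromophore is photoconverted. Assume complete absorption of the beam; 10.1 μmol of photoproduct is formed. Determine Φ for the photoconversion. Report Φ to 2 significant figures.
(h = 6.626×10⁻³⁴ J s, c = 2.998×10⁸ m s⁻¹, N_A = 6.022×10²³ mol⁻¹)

Product: 10.1 μmol = 1.01×10⁻⁵ mol.
Photon energy at 515 nm: hc/λ = (6.626×10⁻³⁴)(2.998×10⁸)/(515×10⁻⁹) = 3.857×10⁻¹⁹ J.
Energy delivered: (0.486 mW)(6480 s) = 3.149 J.
Photons incident: 3.149 / 3.857×10⁻¹⁹ = 8.164×10¹⁸, i.e. 8.164×10¹⁸/6.022×10²³ = 1.356×10⁻⁵ mol.
Φ = 1.01×10⁻⁵ mol / 1.356×10⁻⁵ mol photons = 0.74.

Φ = 0.74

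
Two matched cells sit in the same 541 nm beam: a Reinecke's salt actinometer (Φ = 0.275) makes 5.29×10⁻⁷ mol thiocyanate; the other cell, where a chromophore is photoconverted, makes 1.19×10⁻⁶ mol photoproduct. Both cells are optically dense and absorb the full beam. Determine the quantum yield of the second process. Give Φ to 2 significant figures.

Φ = 0.62

Photons absorbed by the actinometer: 5.29×10⁻⁷ / 0.275 = 1.924×10⁻⁶ mol.
Φ(unknown) = 1.19×10⁻⁶ / 1.924×10⁻⁶ = 0.62.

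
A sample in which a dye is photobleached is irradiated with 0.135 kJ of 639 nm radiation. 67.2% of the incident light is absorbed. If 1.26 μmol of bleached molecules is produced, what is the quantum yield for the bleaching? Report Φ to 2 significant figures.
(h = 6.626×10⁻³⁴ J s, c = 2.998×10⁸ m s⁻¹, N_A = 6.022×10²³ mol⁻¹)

Product: 1.26 μmol = 1.26×10⁻⁶ mol.
Photon energy at 639 nm: hc/λ = (6.626×10⁻³⁴)(2.998×10⁸)/(639×10⁻⁹) = 3.109×10⁻¹⁹ J.
Incident energy: 0.135 kJ = 135 J.
Photons incident: 135 / 3.109×10⁻¹⁹ = 4.342×10²⁰, i.e. 4.342×10²⁰/6.022×10²³ = 7.210×10⁻⁴ mol.
Photons absorbed: 0.672 × 7.210×10⁻⁴ = 4.845×10⁻⁴ mol.
Φ = 1.26×10⁻⁶ mol / 4.845×10⁻⁴ mol photons = 0.0026.

Φ = 0.0026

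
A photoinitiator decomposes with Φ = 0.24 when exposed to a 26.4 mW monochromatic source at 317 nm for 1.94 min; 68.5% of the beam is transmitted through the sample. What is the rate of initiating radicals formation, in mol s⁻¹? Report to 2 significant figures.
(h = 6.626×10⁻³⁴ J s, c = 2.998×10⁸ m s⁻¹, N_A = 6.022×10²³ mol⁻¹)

5.3×10⁻⁹ mol s⁻¹

Photon energy at 317 nm: hc/λ = (6.626×10⁻³⁴)(2.998×10⁸)/(317×10⁻⁹) = 6.266×10⁻¹⁹ J.
Energy delivered: (26.4 mW)(116.4 s) = 3.073 J.
Photons incident: 3.073 / 6.266×10⁻¹⁹ = 4.904×10¹⁸, i.e. 4.904×10¹⁸/6.022×10²³ = 8.143×10⁻⁶ mol.
Fraction absorbed: 1 − 68.5/100 = 0.3150.
Photons absorbed: 0.3150 × 8.143×10⁻⁶ = 2.565×10⁻⁶ mol.
Product formed: 0.24 × 2.565×10⁻⁶ = 6.156×10⁻⁷ mol.
Rate: 6.156×10⁻⁷ / 116.4 s = 5.3×10⁻⁹ mol s⁻¹.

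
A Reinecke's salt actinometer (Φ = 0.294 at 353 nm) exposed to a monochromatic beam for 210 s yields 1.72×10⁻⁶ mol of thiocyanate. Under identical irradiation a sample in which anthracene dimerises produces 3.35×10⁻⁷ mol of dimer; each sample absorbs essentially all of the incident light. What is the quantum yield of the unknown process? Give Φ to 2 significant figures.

Φ = 0.057

Photons absorbed by the actinometer: 1.72×10⁻⁶ / 0.294 = 5.850×10⁻⁶ mol.
Φ(unknown) = 3.35×10⁻⁷ / 5.850×10⁻⁶ = 0.057.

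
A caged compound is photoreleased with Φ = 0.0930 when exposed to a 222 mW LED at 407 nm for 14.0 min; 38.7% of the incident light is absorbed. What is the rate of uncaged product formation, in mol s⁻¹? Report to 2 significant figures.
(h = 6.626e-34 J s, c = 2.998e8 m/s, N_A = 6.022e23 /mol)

2.7e-8 mol s⁻¹

Photon energy at 407 nm: hc/λ = (6.626e-34)(2.998e8)/(407e-9) = 4.881e-19 J.
Energy delivered: (222 mW)(840 s) = 186.5 J.
Photons incident: 186.5 / 4.881e-19 = 3.821e20, i.e. 3.821e20/6.022e23 = 6.345e-4 mol.
Photons absorbed: 0.387 × 6.345e-4 = 2.456e-4 mol.
Product formed: 0.0930 × 2.456e-4 = 2.284e-5 mol.
Rate: 2.284e-5 / 840 s = 2.7e-8 mol s⁻¹.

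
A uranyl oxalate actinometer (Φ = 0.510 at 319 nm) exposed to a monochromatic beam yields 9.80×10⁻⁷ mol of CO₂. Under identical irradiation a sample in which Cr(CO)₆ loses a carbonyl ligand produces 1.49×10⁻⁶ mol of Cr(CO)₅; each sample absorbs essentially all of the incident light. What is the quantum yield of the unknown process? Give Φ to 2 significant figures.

Φ = 0.78

Photons absorbed by the actinometer: 9.80×10⁻⁷ / 0.510 = 1.922×10⁻⁶ mol.
Φ(unknown) = 1.49×10⁻⁶ / 1.922×10⁻⁶ = 0.78.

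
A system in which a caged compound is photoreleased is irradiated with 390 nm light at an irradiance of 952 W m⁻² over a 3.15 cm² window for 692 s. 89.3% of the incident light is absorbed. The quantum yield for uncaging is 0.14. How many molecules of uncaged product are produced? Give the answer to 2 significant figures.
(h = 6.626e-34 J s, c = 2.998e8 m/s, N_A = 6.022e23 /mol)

5.1e19 molecules

Photon energy at 390 nm: hc/λ = (6.626e-34)(2.998e8)/(390e-9) = 5.094e-19 J.
Energy delivered: (952 W m⁻²)(3.15e-4 m²)(692 s) = 207.5 J.
Photons incident: 207.5 / 5.094e-19 = 4.073e20, i.e. 4.073e20/6.022e23 = 6.764e-4 mol.
Photons absorbed: 0.893 × 6.764e-4 = 6.040e-4 mol.
Product: Φ × n_abs = 0.14 × 6.040e-4 = 8.456e-5 mol.
As a count: 8.456e-5 × 6.022e23 = 5.1e19.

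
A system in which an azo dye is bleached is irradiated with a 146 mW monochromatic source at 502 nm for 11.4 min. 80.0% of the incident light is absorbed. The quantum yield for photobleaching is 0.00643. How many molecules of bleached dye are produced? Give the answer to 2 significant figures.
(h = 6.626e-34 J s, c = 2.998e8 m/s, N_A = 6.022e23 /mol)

Photon energy at 502 nm: hc/λ = (6.626e-34)(2.998e8)/(502e-9) = 3.957e-19 J.
Energy delivered: (146 mW)(684 s) = 99.86 J.
Photons incident: 99.86 / 3.957e-19 = 2.524e20, i.e. 2.524e20/6.022e23 = 4.191e-4 mol.
Photons absorbed: 0.800 × 4.191e-4 = 3.353e-4 mol.
Product: Φ × n_abs = 0.00643 × 3.353e-4 = 2.156e-6 mol.
As a count: 2.156e-6 × 6.022e23 = 1.3e18.

1.3e18 molecules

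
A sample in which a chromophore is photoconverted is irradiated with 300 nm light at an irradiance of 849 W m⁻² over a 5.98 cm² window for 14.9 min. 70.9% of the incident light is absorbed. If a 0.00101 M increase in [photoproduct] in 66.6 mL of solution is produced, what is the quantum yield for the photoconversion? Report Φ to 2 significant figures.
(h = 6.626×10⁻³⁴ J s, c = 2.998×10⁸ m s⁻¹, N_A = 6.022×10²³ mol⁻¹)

Φ = 0.083

Product: (0.00101 M)(0.0666 L) = 6.727×10⁻⁵ mol.
Photon energy at 300 nm: hc/λ = (6.626×10⁻³⁴)(2.998×10⁸)/(300×10⁻⁹) = 6.622×10⁻¹⁹ J.
Energy delivered: (849 W m⁻²)(5.98×10⁻⁴ m²)(894 s) = 453.9 J.
Photons incident: 453.9 / 6.622×10⁻¹⁹ = 6.854×10²⁰, i.e. 6.854×10²⁰/6.022×10²³ = 0.001138 mol.
Photons absorbed: 0.709 × 0.001138 = 8.068×10⁻⁴ mol.
Φ = 6.727×10⁻⁵ mol / 8.068×10⁻⁴ mol photons = 0.083.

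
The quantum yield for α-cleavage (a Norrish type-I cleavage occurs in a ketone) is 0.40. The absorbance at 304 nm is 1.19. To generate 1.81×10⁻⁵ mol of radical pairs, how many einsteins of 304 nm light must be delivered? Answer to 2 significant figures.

4.8×10⁻⁵ einstein

Photons that must be absorbed: 1.81×10⁻⁵ / 0.40 = 4.525×10⁻⁵ mol.
Fraction absorbed: 1 − 10^(−1.19) = 0.9354.
Incident photons needed: 4.525×10⁻⁵ / 0.9354 = 4.838×10⁻⁵ mol.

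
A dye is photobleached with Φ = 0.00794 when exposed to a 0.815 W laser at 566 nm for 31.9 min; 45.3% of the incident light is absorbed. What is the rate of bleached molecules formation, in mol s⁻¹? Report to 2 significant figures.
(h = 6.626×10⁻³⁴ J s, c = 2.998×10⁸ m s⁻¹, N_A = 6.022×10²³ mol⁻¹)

1.4×10⁻⁸ mol s⁻¹

Photon energy at 566 nm: hc/λ = (6.626×10⁻³⁴)(2.998×10⁸)/(566×10⁻⁹) = 3.510×10⁻¹⁹ J.
Energy delivered: (0.815 W)(1914 s) = 1560 J.
Photons incident: 1560 / 3.510×10⁻¹⁹ = 4.444×10²¹, i.e. 4.444×10²¹/6.022×10²³ = 0.007380 mol.
Photons absorbed: 0.453 × 0.007380 = 0.003343 mol.
Product formed: 0.00794 × 0.003343 = 2.654×10⁻⁵ mol.
Rate: 2.654×10⁻⁵ / 1914 s = 1.4×10⁻⁸ mol s⁻¹.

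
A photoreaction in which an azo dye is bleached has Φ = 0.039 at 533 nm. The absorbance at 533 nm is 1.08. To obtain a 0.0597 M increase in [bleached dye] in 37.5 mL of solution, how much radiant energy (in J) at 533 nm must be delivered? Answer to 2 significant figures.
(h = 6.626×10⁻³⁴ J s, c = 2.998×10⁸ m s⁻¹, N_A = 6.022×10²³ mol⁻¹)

Product: (0.0597 M)(0.0375 L) = 0.002239 mol.
Photons that must be absorbed: 0.002239 / 0.039 = 0.05741 mol.
Fraction absorbed: 1 − 10^(−1.08) = 0.9168.
Incident photons needed: 0.05741 / 0.9168 = 0.06262 mol.
Photon energy: hc/λ = 3.727×10⁻¹⁹ J; per mole, 2.244×10⁵ J mol⁻¹.
Energy required: 0.06262 × 2.244×10⁵ = 1.4×10⁴ J.

1.4×10⁴ J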